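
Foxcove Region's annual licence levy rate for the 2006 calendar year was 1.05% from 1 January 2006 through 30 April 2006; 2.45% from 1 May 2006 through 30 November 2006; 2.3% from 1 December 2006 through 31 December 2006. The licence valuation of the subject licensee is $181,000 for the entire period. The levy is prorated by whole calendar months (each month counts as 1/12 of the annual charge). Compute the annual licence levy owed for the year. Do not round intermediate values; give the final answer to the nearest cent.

$3,567.21

1 January – 30 April 2006: 4 months at 1.05% → $181,000 × 1.05% × 4/12 = $633.5000
1 May – 30 November 2006: 7 months at 2.45% → $181,000 × 2.45% × 7/12 = $2,586.7917
1 December – 31 December 2006: 1 month at 2.3% → $181,000 × 2.3% × 1/12 = $346.9167
Total = $3,567.2083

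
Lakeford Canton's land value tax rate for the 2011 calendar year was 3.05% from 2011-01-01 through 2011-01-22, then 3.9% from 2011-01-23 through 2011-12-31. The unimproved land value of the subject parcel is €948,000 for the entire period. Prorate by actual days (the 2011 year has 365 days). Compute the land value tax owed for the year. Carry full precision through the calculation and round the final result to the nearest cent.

€36,486.31

2011-01-01 to 2011-01-22: 22 days at 3.05% → €948,000 × 3.05% × 22/365 = €1,742.7616
2011-01-23 to 2011-12-31: 343 days at 3.9% → €948,000 × 3.9% × 343/365 = €34,743.5507
Total = €36,486.3123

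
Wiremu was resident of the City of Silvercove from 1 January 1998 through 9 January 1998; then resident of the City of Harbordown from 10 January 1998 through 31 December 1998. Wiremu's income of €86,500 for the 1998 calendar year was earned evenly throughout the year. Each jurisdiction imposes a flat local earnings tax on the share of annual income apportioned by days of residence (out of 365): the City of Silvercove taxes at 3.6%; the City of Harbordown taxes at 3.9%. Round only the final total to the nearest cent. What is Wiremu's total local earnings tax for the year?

The City of Silvercove, 1 January – 9 January 1998: 9 days → €86,500 × 3.6% × 9/365 = €76.7836
The City of Harbordown, 10 January – 31 December 1998: 356 days → €86,500 × 3.9% × 356/365 = €3,290.3178
Total = €3,367.1014

€3,367.10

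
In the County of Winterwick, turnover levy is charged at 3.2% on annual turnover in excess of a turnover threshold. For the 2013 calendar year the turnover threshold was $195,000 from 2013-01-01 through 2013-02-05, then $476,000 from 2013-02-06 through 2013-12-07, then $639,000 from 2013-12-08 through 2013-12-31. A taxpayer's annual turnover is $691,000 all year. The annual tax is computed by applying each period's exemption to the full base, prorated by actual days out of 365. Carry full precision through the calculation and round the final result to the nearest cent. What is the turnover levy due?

$7,423.91

2013-01-01 to 2013-02-05: 36 days, exemption $195,000 → ($691,000 − $195,000) × 3.2% × 36/365 = $1,565.4575
2013-02-06 to 2013-12-07: 305 days, exemption $476,000 → ($691,000 − $476,000) × 3.2% × 305/365 = $5,749.0411
2013-12-08 to 2013-12-31: 24 days, exemption $639,000 → ($691,000 − $639,000) × 3.2% × 24/365 = $109.4137
Total = $7,423.9123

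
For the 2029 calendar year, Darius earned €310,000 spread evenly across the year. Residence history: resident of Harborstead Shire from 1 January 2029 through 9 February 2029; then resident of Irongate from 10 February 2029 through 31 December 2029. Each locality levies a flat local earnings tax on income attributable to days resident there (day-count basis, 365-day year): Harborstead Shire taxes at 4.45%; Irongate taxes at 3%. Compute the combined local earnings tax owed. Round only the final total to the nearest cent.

Harborstead Shire, 1 January – 9 February 2029: 40 days → €310,000 × 4.45% × 40/365 = €1,511.7808
Irongate, 10 February – 31 December 2029: 325 days → €310,000 × 3% × 325/365 = €8,280.8219
Total = €9,792.6027

€9,792.60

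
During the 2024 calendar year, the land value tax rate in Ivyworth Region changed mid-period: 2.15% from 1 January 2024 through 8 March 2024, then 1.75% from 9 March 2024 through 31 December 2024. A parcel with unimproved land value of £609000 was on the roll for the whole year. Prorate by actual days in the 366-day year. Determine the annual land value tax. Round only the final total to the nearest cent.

1 January – 8 March 2024: 68 days at 2.15% → £609000 × 2.15% × 68/366 = £2432.6721
9 March – 31 December 2024: 298 days at 1.75% → £609000 × 1.75% × 298/366 = £8677.4180
Total = £11110.0902

£11110.09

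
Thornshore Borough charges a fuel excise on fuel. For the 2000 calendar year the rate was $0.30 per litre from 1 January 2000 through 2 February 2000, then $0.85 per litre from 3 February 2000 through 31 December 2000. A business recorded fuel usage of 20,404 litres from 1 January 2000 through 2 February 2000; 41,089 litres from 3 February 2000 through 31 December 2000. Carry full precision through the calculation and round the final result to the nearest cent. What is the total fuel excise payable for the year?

$41,046.85

1 January – 2 February 2000: 20,404 litres at $0.30/litre → $6,121.20
3 February – 31 December 2000: 41,089 litres at $0.85/litre → $34,925.65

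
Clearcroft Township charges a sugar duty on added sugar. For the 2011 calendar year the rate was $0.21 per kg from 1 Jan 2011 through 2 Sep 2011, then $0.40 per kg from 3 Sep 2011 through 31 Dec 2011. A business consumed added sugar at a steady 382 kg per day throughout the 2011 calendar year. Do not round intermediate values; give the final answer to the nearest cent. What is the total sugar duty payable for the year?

$37,989.90

1 Jan – 2 Sep 2011: 245 days × 382 kg/day = 93,590 kg at $0.21/kg → $19,653.90
3 Sep – 31 Dec 2011: 120 days × 382 kg/day = 45,840 kg at $0.40/kg → $18,336.00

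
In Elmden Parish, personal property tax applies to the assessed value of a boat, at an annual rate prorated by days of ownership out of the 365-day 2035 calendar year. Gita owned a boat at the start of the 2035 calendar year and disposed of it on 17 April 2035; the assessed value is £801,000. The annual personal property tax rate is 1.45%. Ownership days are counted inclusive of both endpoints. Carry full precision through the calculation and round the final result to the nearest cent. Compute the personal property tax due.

£3,404.80

Days held (1 January – 17 April 2035): 107 out of 365
Tax = £801,000 × 1.45% × 107/365 = £3,404.7986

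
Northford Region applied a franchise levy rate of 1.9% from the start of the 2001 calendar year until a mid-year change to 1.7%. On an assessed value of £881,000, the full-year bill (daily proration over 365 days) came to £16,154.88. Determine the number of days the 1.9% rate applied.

244 days

Let d = days at the first rate; then 365 − d days at the second rate.
£881,000 × [1.9%·d + 1.7%·(365−d)] / 365 = £16,154.88
Solving gives d = 244, so the new rate took effect on September 2, 2001.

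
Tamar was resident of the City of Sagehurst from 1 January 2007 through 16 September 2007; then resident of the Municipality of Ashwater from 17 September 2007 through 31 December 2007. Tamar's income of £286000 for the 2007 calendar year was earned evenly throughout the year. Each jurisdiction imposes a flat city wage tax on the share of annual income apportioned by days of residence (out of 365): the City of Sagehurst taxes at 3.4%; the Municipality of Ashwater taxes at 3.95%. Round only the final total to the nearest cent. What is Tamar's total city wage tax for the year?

The City of Sagehurst, 1 January – 16 September 2007: 259 days → £286000 × 3.4% × 259/365 = £6900.0438
The Municipality of Ashwater, 17 September – 31 December 2007: 106 days → £286000 × 3.95% × 106/365 = £3280.7726
Total = £10180.8164

£10180.82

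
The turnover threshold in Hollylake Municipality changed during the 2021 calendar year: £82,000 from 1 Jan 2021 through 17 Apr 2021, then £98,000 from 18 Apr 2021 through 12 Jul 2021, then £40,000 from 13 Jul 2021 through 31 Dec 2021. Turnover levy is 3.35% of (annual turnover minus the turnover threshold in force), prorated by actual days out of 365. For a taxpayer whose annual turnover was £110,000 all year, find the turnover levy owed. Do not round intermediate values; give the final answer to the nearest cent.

£1,474.73

1 Jan – 17 Apr 2021: 107 days, exemption £82,000 → (£110,000 − £82,000) × 3.35% × 107/365 = £274.9753
18 Apr – 12 Jul 2021: 86 days, exemption £98,000 → (£110,000 − £98,000) × 3.35% × 86/365 = £94.7178
13 Jul – 31 Dec 2021: 172 days, exemption £40,000 → (£110,000 − £40,000) × 3.35% × 172/365 = £1,105.0411
Total = £1,474.7342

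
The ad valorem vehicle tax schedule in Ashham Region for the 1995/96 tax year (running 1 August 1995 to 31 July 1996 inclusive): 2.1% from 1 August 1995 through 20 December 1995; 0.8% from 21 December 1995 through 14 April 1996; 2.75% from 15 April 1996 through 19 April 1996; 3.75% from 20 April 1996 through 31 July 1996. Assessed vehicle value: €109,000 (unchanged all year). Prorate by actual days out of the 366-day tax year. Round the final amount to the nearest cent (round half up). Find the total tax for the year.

1 August – 20 December 1995: 142 days at 2.1% → €109,000 × 2.1% × 142/366 = €888.0820
21 December 1995 – 14 April 1996: 116 days at 0.8% → €109,000 × 0.8% × 116/366 = €276.3716
15 April – 19 April 1996: 5 days at 2.75% → €109,000 × 2.75% × 5/366 = €40.9495
20 April – 31 July 1996: 103 days at 3.75% → €109,000 × 3.75% × 103/366 = €1,150.3074
Total = €2,355.7104

€2,355.71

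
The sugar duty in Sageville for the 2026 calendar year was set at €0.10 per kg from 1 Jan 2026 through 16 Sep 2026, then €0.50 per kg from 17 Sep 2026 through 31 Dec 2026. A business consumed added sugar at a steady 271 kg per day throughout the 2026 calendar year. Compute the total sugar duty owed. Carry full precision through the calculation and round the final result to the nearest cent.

1 Jan – 16 Sep 2026: 259 days × 271 kg/day = 70,189 kg at €0.10/kg → €7,018.90
17 Sep – 31 Dec 2026: 106 days × 271 kg/day = 28,726 kg at €0.50/kg → €14,363.00

€21,381.90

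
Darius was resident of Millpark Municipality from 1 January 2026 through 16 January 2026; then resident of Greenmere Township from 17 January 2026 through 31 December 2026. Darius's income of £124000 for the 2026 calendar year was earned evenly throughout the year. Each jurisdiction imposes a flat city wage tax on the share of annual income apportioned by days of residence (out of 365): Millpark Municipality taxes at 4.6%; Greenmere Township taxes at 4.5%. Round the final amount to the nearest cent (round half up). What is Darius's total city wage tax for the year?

£5585.44

Millpark Municipality, 1 January – 16 January 2026: 16 days → £124000 × 4.6% × 16/365 = £250.0384
Greenmere Township, 17 January – 31 December 2026: 349 days → £124000 × 4.5% × 349/365 = £5335.3973
Total = £5585.4356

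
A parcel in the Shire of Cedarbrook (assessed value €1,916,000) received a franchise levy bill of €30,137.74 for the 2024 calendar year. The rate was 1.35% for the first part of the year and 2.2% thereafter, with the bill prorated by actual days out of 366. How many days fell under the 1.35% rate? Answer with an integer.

270 days

Let d = days at the first rate; then 366 − d days at the second rate.
€1,916,000 × [1.35%·d + 2.2%·(366−d)] / 366 = €30,137.74
Solving gives d = 270, so the new rate took effect on 27 Sep 2024.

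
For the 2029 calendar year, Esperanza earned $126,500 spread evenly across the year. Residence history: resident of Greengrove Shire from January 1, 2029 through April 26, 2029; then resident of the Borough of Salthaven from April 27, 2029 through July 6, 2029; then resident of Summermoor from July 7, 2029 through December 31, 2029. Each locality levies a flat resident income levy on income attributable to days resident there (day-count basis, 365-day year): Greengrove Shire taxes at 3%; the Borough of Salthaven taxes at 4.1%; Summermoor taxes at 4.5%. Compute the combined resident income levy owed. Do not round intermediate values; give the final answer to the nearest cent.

$4,991.03

Greengrove Shire, January 1 – April 26, 2029: 116 days → $126,500 × 3% × 116/365 = $1,206.0822
The Borough of Salthaven, April 27 – July 6, 2029: 71 days → $126,500 × 4.1% × 71/365 = $1,008.8808
Summermoor, July 7 – December 31, 2029: 178 days → $126,500 × 4.5% × 178/365 = $2,776.0685
Total = $4,991.0315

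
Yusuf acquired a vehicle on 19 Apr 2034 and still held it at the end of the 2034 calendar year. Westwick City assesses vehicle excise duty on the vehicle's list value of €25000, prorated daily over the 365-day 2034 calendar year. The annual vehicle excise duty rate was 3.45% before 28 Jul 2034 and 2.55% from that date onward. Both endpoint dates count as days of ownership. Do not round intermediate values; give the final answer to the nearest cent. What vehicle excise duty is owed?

€510.51

19 Apr – 27 Jul 2034: 100 days at 3.45% → €25000 × 3.45% × 100/365 = €236.3014
28 Jul – 31 Dec 2034: 157 days at 2.55% → €25000 × 2.55% × 157/365 = €274.2123
Total = €510.5137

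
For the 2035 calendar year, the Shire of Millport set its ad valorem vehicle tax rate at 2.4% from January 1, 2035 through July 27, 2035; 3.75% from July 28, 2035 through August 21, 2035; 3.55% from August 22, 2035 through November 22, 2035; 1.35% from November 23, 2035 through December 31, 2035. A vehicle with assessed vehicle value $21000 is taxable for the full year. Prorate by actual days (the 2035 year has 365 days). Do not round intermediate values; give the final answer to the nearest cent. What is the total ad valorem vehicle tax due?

January 1 – July 27, 2035: 208 days at 2.4% → $21000 × 2.4% × 208/365 = $287.2110
July 28 – August 21, 2035: 25 days at 3.75% → $21000 × 3.75% × 25/365 = $53.9384
August 22 – November 22, 2035: 93 days at 3.55% → $21000 × 3.55% × 93/365 = $189.9493
November 23 – December 31, 2035: 39 days at 1.35% → $21000 × 1.35% × 39/365 = $30.2918
Total = $561.3904

$561.39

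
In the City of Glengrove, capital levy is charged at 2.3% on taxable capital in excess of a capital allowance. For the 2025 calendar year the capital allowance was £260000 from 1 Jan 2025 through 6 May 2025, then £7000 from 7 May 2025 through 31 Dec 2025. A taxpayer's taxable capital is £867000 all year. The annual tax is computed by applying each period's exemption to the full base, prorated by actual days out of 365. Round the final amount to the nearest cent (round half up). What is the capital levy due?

1 Jan – 6 May 2025: 126 days, exemption £260000 → (£867000 − £260000) × 2.3% × 126/365 = £4819.4137
7 May – 31 Dec 2025: 239 days, exemption £7000 → (£867000 − £7000) × 2.3% × 239/365 = £12951.8356
Total = £17771.2493

£17771.25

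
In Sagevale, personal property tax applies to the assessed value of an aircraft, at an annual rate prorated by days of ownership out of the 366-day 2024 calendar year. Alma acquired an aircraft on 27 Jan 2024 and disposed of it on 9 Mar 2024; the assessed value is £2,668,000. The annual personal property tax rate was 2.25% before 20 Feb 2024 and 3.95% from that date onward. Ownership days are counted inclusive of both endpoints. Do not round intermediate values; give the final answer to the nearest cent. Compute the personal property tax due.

27 Jan – 19 Feb 2024: 24 days at 2.25% → £2,668,000 × 2.25% × 24/366 = £3,936.3934
20 Feb – 9 Mar 2024: 19 days at 3.95% → £2,668,000 × 3.95% × 19/366 = £5,470.8579
Total = £9,407.2514

£9,407.25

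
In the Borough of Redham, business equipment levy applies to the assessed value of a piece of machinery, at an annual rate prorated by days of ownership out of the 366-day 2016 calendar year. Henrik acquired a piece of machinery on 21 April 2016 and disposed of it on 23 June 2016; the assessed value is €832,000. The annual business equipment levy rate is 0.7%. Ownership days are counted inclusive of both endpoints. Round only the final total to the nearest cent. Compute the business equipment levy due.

€1,018.40

Days held (21 April – 23 June 2016): 64 out of 366
Tax = €832,000 × 0.7% × 64/366 = €1,018.4044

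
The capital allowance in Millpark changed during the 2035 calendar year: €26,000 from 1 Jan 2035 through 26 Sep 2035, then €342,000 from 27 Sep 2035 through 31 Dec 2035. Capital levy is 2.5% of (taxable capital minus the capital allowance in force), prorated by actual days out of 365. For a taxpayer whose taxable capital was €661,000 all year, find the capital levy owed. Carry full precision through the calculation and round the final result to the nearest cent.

1 Jan – 26 Sep 2035: 269 days, exemption €26,000 → (€661,000 − €26,000) × 2.5% × 269/365 = €11,699.6575
27 Sep – 31 Dec 2035: 96 days, exemption €342,000 → (€661,000 − €342,000) × 2.5% × 96/365 = €2,097.5342
Total = €13,797.1918

€13,797.19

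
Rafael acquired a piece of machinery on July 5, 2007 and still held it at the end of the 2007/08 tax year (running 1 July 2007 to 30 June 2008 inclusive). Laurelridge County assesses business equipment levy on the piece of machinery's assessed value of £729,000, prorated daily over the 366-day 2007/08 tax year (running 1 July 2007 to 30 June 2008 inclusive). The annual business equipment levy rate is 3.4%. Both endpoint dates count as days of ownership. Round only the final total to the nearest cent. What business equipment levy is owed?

£24,515.11

Days held (July 5, 2007 – June 30, 2008): 362 out of 366
Tax = £729,000 × 3.4% × 362/366 = £24,515.1148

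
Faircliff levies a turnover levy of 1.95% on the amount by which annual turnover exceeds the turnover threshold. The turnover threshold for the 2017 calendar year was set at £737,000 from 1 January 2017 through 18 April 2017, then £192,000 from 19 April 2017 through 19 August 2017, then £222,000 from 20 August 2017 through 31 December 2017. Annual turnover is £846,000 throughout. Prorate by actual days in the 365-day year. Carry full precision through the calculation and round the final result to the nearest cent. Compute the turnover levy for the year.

£9,393.66

1 January – 18 April 2017: 108 days, exemption £737,000 → (£846,000 − £737,000) × 1.95% × 108/365 = £628.9151
19 April – 19 August 2017: 123 days, exemption £192,000 → (£846,000 − £192,000) × 1.95% × 123/365 = £4,297.5863
20 August – 31 December 2017: 134 days, exemption £222,000 → (£846,000 − £222,000) × 1.95% × 134/365 = £4,467.1562
Total = £9,393.6575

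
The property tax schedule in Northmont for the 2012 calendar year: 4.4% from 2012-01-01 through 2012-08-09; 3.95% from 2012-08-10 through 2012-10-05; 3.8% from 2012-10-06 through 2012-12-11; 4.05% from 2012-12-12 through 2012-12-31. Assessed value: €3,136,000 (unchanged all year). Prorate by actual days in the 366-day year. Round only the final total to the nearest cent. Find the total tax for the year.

€131,741.99

2012-01-01 to 2012-08-09: 222 days at 4.4% → €3,136,000 × 4.4% × 222/366 = €83,695.2131
2012-08-10 to 2012-10-05: 57 days at 3.95% → €3,136,000 × 3.95% × 57/366 = €19,291.5410
2012-10-06 to 2012-12-11: 67 days at 3.8% → €3,136,000 × 3.8% × 67/366 = €21,814.9071
2012-12-12 to 2012-12-31: 20 days at 4.05% → €3,136,000 × 4.05% × 20/366 = €6,940.3279
Total = €131,741.9891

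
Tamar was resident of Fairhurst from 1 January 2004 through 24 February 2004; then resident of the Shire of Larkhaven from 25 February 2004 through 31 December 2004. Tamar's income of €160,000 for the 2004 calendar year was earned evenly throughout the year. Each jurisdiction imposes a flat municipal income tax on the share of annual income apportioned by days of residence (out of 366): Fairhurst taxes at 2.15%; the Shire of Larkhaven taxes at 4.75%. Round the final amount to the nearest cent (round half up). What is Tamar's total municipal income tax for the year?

Fairhurst, 1 January – 24 February 2004: 55 days → €160,000 × 2.15% × 55/366 = €516.9399
The Shire of Larkhaven, 25 February – 31 December 2004: 311 days → €160,000 × 4.75% × 311/366 = €6,457.9235
Total = €6,974.8634

€6,974.86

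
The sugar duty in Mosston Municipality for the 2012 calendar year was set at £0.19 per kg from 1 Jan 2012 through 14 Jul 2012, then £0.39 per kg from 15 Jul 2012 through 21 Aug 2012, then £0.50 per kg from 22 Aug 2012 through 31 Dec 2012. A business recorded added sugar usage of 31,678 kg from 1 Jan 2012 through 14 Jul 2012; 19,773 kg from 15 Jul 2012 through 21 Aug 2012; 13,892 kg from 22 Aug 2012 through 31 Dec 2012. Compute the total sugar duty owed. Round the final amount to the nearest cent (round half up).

£20,676.29

1 Jan – 14 Jul 2012: 31,678 kg at £0.19/kg → £6,018.82
15 Jul – 21 Aug 2012: 19,773 kg at £0.39/kg → £7,711.47
22 Aug – 31 Dec 2012: 13,892 kg at £0.50/kg → £6,946.00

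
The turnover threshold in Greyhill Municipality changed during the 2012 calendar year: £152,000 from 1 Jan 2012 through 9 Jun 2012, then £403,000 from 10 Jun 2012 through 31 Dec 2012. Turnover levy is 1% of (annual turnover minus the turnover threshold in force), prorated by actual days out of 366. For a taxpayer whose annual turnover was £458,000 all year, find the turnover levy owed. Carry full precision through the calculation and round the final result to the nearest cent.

£1,654.13

1 Jan – 9 Jun 2012: 161 days, exemption £152,000 → (£458,000 − £152,000) × 1% × 161/366 = £1,346.0656
10 Jun – 31 Dec 2012: 205 days, exemption £403,000 → (£458,000 − £403,000) × 1% × 205/366 = £308.0601
Total = £1,654.1257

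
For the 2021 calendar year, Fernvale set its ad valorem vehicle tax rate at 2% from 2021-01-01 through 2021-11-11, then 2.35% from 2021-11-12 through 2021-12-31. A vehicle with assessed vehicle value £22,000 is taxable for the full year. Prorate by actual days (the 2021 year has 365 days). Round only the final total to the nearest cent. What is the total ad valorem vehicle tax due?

£450.55

2021-01-01 to 2021-11-11: 315 days at 2% → £22,000 × 2% × 315/365 = £379.7260
2021-11-12 to 2021-12-31: 50 days at 2.35% → £22,000 × 2.35% × 50/365 = £70.8219
Total = £450.5479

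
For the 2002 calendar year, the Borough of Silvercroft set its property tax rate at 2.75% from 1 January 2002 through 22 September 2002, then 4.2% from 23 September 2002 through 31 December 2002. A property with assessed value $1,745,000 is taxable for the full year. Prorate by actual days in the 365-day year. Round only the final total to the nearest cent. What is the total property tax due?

1 January – 22 September 2002: 265 days at 2.75% → $1,745,000 × 2.75% × 265/365 = $34,840.2397
23 September – 31 December 2002: 100 days at 4.2% → $1,745,000 × 4.2% × 100/365 = $20,079.4521
Total = $54,919.6918

$54,919.69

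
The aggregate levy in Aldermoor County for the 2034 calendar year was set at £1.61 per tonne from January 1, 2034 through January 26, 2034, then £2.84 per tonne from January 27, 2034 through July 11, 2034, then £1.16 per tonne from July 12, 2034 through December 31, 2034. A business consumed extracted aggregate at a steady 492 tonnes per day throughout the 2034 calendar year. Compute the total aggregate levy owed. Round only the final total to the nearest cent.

£351278.16

January 1 – January 26, 2034: 26 days × 492 tonnes/day = 12,792 tonnes at £1.61/tonne → £20595.12
January 27 – July 11, 2034: 166 days × 492 tonnes/day = 81,672 tonnes at £2.84/tonne → £231948.48
July 12 – December 31, 2034: 173 days × 492 tonnes/day = 85,116 tonnes at £1.16/tonne → £98734.56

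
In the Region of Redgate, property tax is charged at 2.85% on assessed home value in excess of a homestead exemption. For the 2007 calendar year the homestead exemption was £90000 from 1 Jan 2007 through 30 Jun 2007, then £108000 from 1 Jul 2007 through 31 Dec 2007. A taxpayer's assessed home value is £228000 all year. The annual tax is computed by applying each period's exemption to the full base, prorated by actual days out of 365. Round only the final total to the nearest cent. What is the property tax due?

£3674.39

1 Jan – 30 Jun 2007: 181 days, exemption £90000 → (£228000 − £90000) × 2.85% × 181/365 = £1950.3370
1 Jul – 31 Dec 2007: 184 days, exemption £108000 → (£228000 − £108000) × 2.85% × 184/365 = £1724.0548
Total = £3674.3918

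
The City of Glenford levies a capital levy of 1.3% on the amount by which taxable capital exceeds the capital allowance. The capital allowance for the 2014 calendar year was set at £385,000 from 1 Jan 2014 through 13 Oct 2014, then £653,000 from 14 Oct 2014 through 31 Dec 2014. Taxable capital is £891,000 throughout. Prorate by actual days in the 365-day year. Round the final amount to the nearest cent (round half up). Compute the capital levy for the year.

£5,823.93

1 Jan – 13 Oct 2014: 286 days, exemption £385,000 → (£891,000 − £385,000) × 1.3% × 286/365 = £5,154.2685
14 Oct – 31 Dec 2014: 79 days, exemption £653,000 → (£891,000 − £653,000) × 1.3% × 79/365 = £669.6603
Total = £5,823.9288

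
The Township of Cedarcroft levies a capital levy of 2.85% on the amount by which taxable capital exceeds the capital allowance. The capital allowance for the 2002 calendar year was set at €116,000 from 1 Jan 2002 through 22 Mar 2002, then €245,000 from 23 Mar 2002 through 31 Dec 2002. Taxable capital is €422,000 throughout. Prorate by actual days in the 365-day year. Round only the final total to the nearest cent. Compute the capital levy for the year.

1 Jan – 22 Mar 2002: 81 days, exemption €116,000 → (€422,000 − €116,000) × 2.85% × 81/365 = €1,935.3452
23 Mar – 31 Dec 2002: 284 days, exemption €245,000 → (€422,000 − €245,000) × 2.85% × 284/365 = €3,925.0356
Total = €5,860.3808

€5,860.38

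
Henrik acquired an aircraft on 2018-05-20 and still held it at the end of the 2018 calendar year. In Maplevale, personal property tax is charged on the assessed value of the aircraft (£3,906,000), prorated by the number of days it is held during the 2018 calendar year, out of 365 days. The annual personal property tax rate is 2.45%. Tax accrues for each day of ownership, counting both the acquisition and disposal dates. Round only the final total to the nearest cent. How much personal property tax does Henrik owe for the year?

£59,253.48

Days held (2018-05-20 to 2018-12-31): 226 out of 365
Tax = £3,906,000 × 2.45% × 226/365 = £59,253.4849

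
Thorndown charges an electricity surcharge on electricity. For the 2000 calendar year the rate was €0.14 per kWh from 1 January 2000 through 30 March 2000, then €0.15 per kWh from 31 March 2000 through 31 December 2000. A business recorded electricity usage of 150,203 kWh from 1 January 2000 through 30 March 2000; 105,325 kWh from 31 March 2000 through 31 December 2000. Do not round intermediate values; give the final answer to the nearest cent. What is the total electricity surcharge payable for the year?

€36,827.17

1 January – 30 March 2000: 150,203 kWh at €0.14/kWh → €21,028.42
31 March – 31 December 2000: 105,325 kWh at €0.15/kWh → €15,798.75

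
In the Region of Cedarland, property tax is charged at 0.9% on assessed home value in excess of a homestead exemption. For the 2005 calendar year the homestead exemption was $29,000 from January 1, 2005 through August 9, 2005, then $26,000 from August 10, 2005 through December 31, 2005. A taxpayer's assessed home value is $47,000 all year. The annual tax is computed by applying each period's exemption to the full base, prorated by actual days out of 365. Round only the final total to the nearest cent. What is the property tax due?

$172.65

January 1 – August 9, 2005: 221 days, exemption $29,000 → ($47,000 − $29,000) × 0.9% × 221/365 = $98.0877
August 10 – December 31, 2005: 144 days, exemption $26,000 → ($47,000 − $26,000) × 0.9% × 144/365 = $74.5644
Total = $172.6521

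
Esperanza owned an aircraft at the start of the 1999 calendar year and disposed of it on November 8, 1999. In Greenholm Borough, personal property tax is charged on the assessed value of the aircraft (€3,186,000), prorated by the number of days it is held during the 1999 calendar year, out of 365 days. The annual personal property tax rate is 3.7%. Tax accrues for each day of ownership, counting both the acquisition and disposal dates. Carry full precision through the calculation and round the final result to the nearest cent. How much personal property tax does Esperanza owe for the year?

Days held (January 1 – November 8, 1999): 312 out of 365
Tax = €3,186,000 × 3.7% × 312/365 = €100,764.8877

€100,764.89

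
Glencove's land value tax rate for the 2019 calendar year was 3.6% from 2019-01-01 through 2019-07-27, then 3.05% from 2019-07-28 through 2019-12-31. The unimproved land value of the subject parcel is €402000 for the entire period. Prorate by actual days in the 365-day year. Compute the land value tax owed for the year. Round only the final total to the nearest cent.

2019-01-01 to 2019-07-27: 208 days at 3.6% → €402000 × 3.6% × 208/365 = €8247.0575
2019-07-28 to 2019-12-31: 157 days at 3.05% → €402000 × 3.05% × 157/365 = €5273.9096
Total = €13520.9671

€13520.97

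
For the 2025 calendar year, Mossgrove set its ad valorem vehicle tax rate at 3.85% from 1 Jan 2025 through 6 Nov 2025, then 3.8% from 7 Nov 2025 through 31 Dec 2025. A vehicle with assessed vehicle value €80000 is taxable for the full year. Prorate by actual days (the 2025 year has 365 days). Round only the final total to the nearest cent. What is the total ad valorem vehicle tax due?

€3073.97

1 Jan – 6 Nov 2025: 310 days at 3.85% → €80000 × 3.85% × 310/365 = €2615.8904
7 Nov – 31 Dec 2025: 55 days at 3.8% → €80000 × 3.8% × 55/365 = €458.0822
Total = €3073.9726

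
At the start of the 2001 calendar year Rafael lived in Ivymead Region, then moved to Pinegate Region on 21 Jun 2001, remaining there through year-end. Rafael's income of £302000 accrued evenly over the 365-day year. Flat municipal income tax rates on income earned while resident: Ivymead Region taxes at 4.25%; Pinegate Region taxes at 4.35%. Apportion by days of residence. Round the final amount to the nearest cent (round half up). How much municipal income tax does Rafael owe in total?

Ivymead Region, 1 Jan – 20 Jun 2001: 171 days → £302000 × 4.25% × 171/365 = £6013.1096
Pinegate Region, 21 Jun – 31 Dec 2001: 194 days → £302000 × 4.35% × 194/365 = £6982.4055
Total = £12995.5151

£12995.52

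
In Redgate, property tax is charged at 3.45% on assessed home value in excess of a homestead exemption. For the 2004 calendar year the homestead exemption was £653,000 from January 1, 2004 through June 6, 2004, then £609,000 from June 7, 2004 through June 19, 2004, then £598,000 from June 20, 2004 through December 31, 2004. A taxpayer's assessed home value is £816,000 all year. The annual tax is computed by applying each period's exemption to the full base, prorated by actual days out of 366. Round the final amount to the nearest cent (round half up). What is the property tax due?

£6,688.38

January 1 – June 6, 2004: 158 days, exemption £653,000 → (£816,000 − £653,000) × 3.45% × 158/366 = £2,427.6311
June 7 – June 19, 2004: 13 days, exemption £609,000 → (£816,000 − £609,000) × 3.45% × 13/366 = £253.6598
June 20 – December 31, 2004: 195 days, exemption £598,000 → (£816,000 − £598,000) × 3.45% × 195/366 = £4,007.0902
Total = £6,688.3811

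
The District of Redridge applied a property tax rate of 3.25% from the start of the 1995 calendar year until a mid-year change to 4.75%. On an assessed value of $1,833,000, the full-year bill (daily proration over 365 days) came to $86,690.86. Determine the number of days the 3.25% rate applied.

5 days

Let d = days at the first rate; then 365 − d days at the second rate.
$1,833,000 × [3.25%·d + 4.75%·(365−d)] / 365 = $86,690.86
Solving gives d = 5, so the new rate took effect on 6 January 1995.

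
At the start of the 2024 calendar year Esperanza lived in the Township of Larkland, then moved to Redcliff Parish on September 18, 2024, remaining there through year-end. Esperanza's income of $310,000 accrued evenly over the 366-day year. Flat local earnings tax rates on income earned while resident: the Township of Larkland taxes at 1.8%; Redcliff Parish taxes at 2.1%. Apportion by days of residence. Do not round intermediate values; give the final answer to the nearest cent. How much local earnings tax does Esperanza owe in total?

The Township of Larkland, January 1 – September 17, 2024: 261 days → $310,000 × 1.8% × 261/366 = $3,979.1803
Redcliff Parish, September 18 – December 31, 2024: 105 days → $310,000 × 2.1% × 105/366 = $1,867.6230
Total = $5,846.8033

$5,846.80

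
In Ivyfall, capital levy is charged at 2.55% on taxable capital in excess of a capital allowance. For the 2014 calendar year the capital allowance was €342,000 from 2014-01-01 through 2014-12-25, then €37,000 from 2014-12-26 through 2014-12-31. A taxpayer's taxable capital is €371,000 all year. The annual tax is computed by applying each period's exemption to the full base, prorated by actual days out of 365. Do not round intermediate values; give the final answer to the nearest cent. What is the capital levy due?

€867.35

2014-01-01 to 2014-12-25: 359 days, exemption €342,000 → (€371,000 − €342,000) × 2.55% × 359/365 = €727.3438
2014-12-26 to 2014-12-31: 6 days, exemption €37,000 → (€371,000 − €37,000) × 2.55% × 6/365 = €140.0055
Total = €867.3493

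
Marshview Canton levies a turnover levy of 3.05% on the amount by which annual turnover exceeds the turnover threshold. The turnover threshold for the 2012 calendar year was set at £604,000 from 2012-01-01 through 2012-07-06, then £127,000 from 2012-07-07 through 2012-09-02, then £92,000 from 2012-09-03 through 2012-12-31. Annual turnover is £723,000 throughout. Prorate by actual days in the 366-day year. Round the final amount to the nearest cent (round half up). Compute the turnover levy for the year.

2012-01-01 to 2012-07-06: 188 days, exemption £604,000 → (£723,000 − £604,000) × 3.05% × 188/366 = £1,864.3333
2012-07-07 to 2012-09-02: 58 days, exemption £127,000 → (£723,000 − £127,000) × 3.05% × 58/366 = £2,880.6667
2012-09-03 to 2012-12-31: 120 days, exemption £92,000 → (£723,000 − £92,000) × 3.05% × 120/366 = £6,310.0000
Total = £11,055.0000

£11,055.00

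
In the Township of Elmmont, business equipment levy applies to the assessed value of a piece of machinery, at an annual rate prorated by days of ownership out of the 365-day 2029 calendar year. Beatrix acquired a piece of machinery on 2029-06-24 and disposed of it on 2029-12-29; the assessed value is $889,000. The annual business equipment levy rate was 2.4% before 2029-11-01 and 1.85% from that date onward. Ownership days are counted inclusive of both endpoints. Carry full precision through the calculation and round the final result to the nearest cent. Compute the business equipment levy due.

2029-06-24 to 2029-10-31: 130 days at 2.4% → $889,000 × 2.4% × 130/365 = $7,599.1233
2029-11-01 to 2029-12-29: 59 days at 1.85% → $889,000 × 1.85% × 59/365 = $2,658.4753
Total = $10,257.5986

$10,257.60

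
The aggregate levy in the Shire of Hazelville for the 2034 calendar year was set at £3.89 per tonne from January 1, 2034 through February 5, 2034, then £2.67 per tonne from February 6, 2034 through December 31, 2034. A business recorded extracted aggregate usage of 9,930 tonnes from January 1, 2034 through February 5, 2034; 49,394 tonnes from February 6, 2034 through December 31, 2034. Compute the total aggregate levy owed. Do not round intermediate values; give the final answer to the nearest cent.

January 1 – February 5, 2034: 9,930 tonnes at £3.89/tonne → £38,627.70
February 6 – December 31, 2034: 49,394 tonnes at £2.67/tonne → £131,881.98

£170,509.68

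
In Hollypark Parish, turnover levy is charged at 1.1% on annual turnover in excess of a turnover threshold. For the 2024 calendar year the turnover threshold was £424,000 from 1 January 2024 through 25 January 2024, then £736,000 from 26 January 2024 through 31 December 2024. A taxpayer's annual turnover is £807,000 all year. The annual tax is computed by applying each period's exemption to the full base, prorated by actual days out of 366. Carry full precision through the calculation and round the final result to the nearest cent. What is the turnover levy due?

£1,015.43

1 January – 25 January 2024: 25 days, exemption £424,000 → (£807,000 − £424,000) × 1.1% × 25/366 = £287.7732
26 January – 31 December 2024: 341 days, exemption £736,000 → (£807,000 − £736,000) × 1.1% × 341/366 = £727.6530
Total = £1,015.4262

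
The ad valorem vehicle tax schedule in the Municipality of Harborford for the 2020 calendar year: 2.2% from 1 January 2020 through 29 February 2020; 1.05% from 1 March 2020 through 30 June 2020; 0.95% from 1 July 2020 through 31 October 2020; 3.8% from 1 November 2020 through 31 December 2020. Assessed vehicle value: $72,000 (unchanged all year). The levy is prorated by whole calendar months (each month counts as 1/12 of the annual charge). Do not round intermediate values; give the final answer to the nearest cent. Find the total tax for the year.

1 January – 29 February 2020: 2 months at 2.2% → $72,000 × 2.2% × 2/12 = $264.0000
1 March – 30 June 2020: 4 months at 1.05% → $72,000 × 1.05% × 4/12 = $252.0000
1 July – 31 October 2020: 4 months at 0.95% → $72,000 × 0.95% × 4/12 = $228.0000
1 November – 31 December 2020: 2 months at 3.8% → $72,000 × 3.8% × 2/12 = $456.0000
Total = $1,200.0000

$1,200.00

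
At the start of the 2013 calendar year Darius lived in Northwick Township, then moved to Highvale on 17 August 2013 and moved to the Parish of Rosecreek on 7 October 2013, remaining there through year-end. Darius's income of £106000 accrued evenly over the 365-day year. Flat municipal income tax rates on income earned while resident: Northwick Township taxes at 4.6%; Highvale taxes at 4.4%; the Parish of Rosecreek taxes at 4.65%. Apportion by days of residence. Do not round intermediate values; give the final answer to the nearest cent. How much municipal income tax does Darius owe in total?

Northwick Township, 1 January – 16 August 2013: 228 days → £106000 × 4.6% × 228/365 = £3045.8301
Highvale, 17 August – 6 October 2013: 51 days → £106000 × 4.4% × 51/365 = £651.6822
The Parish of Rosecreek, 7 October – 31 December 2013: 86 days → £106000 × 4.65% × 86/365 = £1161.3534
Total = £4858.8658

£4858.87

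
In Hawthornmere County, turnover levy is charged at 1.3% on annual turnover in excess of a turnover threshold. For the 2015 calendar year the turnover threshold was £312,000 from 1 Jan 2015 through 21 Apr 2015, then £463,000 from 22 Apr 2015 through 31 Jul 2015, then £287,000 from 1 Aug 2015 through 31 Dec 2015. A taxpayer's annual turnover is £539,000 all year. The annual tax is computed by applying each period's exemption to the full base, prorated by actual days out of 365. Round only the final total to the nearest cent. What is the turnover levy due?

1 Jan – 21 Apr 2015: 111 days, exemption £312,000 → (£539,000 − £312,000) × 1.3% × 111/365 = £897.4274
22 Apr – 31 Jul 2015: 101 days, exemption £463,000 → (£539,000 − £463,000) × 1.3% × 101/365 = £273.3918
1 Aug – 31 Dec 2015: 153 days, exemption £287,000 → (£539,000 − £287,000) × 1.3% × 153/365 = £1,373.2274
Total = £2,544.0466

£2,544.05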